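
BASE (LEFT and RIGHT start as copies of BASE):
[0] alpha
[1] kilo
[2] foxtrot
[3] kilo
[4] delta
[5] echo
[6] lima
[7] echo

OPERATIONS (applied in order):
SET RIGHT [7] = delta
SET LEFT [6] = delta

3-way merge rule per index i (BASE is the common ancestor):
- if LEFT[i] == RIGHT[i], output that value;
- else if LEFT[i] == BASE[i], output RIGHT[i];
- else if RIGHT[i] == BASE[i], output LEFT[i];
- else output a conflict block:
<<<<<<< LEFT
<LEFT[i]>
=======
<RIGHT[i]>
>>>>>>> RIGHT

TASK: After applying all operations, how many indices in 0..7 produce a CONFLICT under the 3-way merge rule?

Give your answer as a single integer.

Answer: 0

Derivation:
Final LEFT:  [alpha, kilo, foxtrot, kilo, delta, echo, delta, echo]
Final RIGHT: [alpha, kilo, foxtrot, kilo, delta, echo, lima, delta]
i=0: L=alpha R=alpha -> agree -> alpha
i=1: L=kilo R=kilo -> agree -> kilo
i=2: L=foxtrot R=foxtrot -> agree -> foxtrot
i=3: L=kilo R=kilo -> agree -> kilo
i=4: L=delta R=delta -> agree -> delta
i=5: L=echo R=echo -> agree -> echo
i=6: L=delta, R=lima=BASE -> take LEFT -> delta
i=7: L=echo=BASE, R=delta -> take RIGHT -> delta
Conflict count: 0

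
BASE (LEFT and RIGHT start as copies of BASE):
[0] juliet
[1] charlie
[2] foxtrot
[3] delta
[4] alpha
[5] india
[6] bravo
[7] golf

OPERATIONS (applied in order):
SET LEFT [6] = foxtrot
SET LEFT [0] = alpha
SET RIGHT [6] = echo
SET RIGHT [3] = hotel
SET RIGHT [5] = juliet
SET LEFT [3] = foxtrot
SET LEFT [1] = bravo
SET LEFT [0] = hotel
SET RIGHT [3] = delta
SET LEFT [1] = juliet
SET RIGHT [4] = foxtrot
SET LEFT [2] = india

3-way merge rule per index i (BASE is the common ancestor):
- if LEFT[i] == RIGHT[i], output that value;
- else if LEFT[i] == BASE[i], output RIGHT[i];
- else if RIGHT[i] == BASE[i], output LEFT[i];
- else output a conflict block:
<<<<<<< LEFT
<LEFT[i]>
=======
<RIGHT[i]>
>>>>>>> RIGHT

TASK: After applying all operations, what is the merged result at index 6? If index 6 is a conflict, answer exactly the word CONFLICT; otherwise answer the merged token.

Final LEFT:  [hotel, juliet, india, foxtrot, alpha, india, foxtrot, golf]
Final RIGHT: [juliet, charlie, foxtrot, delta, foxtrot, juliet, echo, golf]
i=0: L=hotel, R=juliet=BASE -> take LEFT -> hotel
i=1: L=juliet, R=charlie=BASE -> take LEFT -> juliet
i=2: L=india, R=foxtrot=BASE -> take LEFT -> india
i=3: L=foxtrot, R=delta=BASE -> take LEFT -> foxtrot
i=4: L=alpha=BASE, R=foxtrot -> take RIGHT -> foxtrot
i=5: L=india=BASE, R=juliet -> take RIGHT -> juliet
i=6: BASE=bravo L=foxtrot R=echo all differ -> CONFLICT
i=7: L=golf R=golf -> agree -> golf
Index 6 -> CONFLICT

Answer: CONFLICT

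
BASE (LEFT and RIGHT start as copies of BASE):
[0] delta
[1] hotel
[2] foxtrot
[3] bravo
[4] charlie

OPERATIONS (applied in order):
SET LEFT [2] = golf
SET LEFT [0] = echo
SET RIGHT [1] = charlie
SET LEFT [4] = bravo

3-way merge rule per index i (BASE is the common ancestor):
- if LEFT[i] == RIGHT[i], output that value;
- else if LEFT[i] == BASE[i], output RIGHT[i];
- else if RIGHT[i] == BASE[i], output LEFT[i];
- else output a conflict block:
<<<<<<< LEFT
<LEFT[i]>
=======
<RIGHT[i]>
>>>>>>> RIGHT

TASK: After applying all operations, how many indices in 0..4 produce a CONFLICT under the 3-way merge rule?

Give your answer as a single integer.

Answer: 0

Derivation:
Final LEFT:  [echo, hotel, golf, bravo, bravo]
Final RIGHT: [delta, charlie, foxtrot, bravo, charlie]
i=0: L=echo, R=delta=BASE -> take LEFT -> echo
i=1: L=hotel=BASE, R=charlie -> take RIGHT -> charlie
i=2: L=golf, R=foxtrot=BASE -> take LEFT -> golf
i=3: L=bravo R=bravo -> agree -> bravo
i=4: L=bravo, R=charlie=BASE -> take LEFT -> bravo
Conflict count: 0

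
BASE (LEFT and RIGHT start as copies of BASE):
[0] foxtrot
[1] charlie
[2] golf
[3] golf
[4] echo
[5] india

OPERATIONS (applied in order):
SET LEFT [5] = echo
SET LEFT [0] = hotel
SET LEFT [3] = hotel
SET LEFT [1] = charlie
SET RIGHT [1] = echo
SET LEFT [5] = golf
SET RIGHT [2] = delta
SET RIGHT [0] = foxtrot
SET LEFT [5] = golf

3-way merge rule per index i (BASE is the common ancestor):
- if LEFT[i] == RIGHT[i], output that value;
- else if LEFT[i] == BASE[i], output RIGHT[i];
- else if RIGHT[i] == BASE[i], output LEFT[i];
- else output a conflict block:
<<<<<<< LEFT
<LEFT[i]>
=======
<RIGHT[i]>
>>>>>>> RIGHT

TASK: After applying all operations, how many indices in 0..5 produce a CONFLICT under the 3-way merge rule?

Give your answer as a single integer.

Answer: 0

Derivation:
Final LEFT:  [hotel, charlie, golf, hotel, echo, golf]
Final RIGHT: [foxtrot, echo, delta, golf, echo, india]
i=0: L=hotel, R=foxtrot=BASE -> take LEFT -> hotel
i=1: L=charlie=BASE, R=echo -> take RIGHT -> echo
i=2: L=golf=BASE, R=delta -> take RIGHT -> delta
i=3: L=hotel, R=golf=BASE -> take LEFT -> hotel
i=4: L=echo R=echo -> agree -> echo
i=5: L=golf, R=india=BASE -> take LEFT -> golf
Conflict count: 0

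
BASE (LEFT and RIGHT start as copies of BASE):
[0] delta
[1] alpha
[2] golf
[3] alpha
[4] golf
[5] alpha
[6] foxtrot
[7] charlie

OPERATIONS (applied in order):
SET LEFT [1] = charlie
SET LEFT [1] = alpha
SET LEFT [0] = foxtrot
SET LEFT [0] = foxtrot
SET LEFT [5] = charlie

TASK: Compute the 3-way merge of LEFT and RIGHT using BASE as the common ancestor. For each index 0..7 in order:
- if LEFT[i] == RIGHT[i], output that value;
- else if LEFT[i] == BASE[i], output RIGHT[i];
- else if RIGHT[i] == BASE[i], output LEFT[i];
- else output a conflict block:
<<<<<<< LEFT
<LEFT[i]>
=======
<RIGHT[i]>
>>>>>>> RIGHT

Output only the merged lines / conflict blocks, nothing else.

Final LEFT:  [foxtrot, alpha, golf, alpha, golf, charlie, foxtrot, charlie]
Final RIGHT: [delta, alpha, golf, alpha, golf, alpha, foxtrot, charlie]
i=0: L=foxtrot, R=delta=BASE -> take LEFT -> foxtrot
i=1: L=alpha R=alpha -> agree -> alpha
i=2: L=golf R=golf -> agree -> golf
i=3: L=alpha R=alpha -> agree -> alpha
i=4: L=golf R=golf -> agree -> golf
i=5: L=charlie, R=alpha=BASE -> take LEFT -> charlie
i=6: L=foxtrot R=foxtrot -> agree -> foxtrot
i=7: L=charlie R=charlie -> agree -> charlie

Answer: foxtrot
alpha
golf
alpha
golf
charlie
foxtrot
charlie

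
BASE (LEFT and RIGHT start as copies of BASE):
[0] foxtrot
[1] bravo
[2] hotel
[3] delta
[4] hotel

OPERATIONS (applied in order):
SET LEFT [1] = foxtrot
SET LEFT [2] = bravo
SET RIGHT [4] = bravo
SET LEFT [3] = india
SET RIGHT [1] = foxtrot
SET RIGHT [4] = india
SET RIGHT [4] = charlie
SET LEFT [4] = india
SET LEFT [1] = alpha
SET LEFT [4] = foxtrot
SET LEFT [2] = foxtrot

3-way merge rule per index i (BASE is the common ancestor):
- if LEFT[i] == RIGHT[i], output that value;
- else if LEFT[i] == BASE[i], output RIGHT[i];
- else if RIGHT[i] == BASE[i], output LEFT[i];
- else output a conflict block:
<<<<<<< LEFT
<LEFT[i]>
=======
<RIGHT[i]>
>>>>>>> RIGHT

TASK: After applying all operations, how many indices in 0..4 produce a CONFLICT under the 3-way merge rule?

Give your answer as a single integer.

Final LEFT:  [foxtrot, alpha, foxtrot, india, foxtrot]
Final RIGHT: [foxtrot, foxtrot, hotel, delta, charlie]
i=0: L=foxtrot R=foxtrot -> agree -> foxtrot
i=1: BASE=bravo L=alpha R=foxtrot all differ -> CONFLICT
i=2: L=foxtrot, R=hotel=BASE -> take LEFT -> foxtrot
i=3: L=india, R=delta=BASE -> take LEFT -> india
i=4: BASE=hotel L=foxtrot R=charlie all differ -> CONFLICT
Conflict count: 2

Answer: 2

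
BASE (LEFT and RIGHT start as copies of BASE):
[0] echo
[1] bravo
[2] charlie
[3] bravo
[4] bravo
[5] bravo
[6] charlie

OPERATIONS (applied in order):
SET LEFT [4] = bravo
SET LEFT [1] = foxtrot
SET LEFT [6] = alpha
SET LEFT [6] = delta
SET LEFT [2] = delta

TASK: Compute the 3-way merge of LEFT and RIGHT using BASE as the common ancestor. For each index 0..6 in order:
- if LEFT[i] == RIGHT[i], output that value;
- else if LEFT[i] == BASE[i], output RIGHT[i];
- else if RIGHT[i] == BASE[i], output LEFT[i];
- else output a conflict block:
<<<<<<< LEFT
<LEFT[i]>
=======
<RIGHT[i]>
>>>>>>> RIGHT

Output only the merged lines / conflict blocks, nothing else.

Final LEFT:  [echo, foxtrot, delta, bravo, bravo, bravo, delta]
Final RIGHT: [echo, bravo, charlie, bravo, bravo, bravo, charlie]
i=0: L=echo R=echo -> agree -> echo
i=1: L=foxtrot, R=bravo=BASE -> take LEFT -> foxtrot
i=2: L=delta, R=charlie=BASE -> take LEFT -> delta
i=3: L=bravo R=bravo -> agree -> bravo
i=4: L=bravo R=bravo -> agree -> bravo
i=5: L=bravo R=bravo -> agree -> bravo
i=6: L=delta, R=charlie=BASE -> take LEFT -> delta

Answer: echo
foxtrot
delta
bravo
bravo
bravo
delta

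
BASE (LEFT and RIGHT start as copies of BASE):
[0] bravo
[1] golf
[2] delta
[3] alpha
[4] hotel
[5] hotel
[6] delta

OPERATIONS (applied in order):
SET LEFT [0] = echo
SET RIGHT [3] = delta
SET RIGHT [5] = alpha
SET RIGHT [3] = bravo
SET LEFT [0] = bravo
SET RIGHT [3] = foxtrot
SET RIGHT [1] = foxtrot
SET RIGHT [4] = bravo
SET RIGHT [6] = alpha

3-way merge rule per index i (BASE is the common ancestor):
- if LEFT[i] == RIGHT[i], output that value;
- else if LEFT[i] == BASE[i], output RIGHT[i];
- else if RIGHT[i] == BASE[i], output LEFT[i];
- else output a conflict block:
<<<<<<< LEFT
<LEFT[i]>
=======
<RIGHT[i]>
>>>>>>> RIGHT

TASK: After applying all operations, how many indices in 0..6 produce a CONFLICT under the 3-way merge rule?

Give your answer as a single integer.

Answer: 0

Derivation:
Final LEFT:  [bravo, golf, delta, alpha, hotel, hotel, delta]
Final RIGHT: [bravo, foxtrot, delta, foxtrot, bravo, alpha, alpha]
i=0: L=bravo R=bravo -> agree -> bravo
i=1: L=golf=BASE, R=foxtrot -> take RIGHT -> foxtrot
i=2: L=delta R=delta -> agree -> delta
i=3: L=alpha=BASE, R=foxtrot -> take RIGHT -> foxtrot
i=4: L=hotel=BASE, R=bravo -> take RIGHT -> bravo
i=5: L=hotel=BASE, R=alpha -> take RIGHT -> alpha
i=6: L=delta=BASE, R=alpha -> take RIGHT -> alpha
Conflict count: 0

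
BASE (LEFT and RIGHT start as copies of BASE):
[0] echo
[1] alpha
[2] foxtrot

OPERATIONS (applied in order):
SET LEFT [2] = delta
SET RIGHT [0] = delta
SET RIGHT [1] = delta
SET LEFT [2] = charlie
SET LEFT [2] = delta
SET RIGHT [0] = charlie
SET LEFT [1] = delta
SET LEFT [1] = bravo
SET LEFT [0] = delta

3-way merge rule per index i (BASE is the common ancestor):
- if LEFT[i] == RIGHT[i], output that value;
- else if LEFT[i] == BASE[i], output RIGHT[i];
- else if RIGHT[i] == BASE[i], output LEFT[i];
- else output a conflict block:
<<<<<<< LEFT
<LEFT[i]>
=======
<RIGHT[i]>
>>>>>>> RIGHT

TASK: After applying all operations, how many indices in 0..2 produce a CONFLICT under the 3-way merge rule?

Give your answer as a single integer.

Final LEFT:  [delta, bravo, delta]
Final RIGHT: [charlie, delta, foxtrot]
i=0: BASE=echo L=delta R=charlie all differ -> CONFLICT
i=1: BASE=alpha L=bravo R=delta all differ -> CONFLICT
i=2: L=delta, R=foxtrot=BASE -> take LEFT -> delta
Conflict count: 2

Answer: 2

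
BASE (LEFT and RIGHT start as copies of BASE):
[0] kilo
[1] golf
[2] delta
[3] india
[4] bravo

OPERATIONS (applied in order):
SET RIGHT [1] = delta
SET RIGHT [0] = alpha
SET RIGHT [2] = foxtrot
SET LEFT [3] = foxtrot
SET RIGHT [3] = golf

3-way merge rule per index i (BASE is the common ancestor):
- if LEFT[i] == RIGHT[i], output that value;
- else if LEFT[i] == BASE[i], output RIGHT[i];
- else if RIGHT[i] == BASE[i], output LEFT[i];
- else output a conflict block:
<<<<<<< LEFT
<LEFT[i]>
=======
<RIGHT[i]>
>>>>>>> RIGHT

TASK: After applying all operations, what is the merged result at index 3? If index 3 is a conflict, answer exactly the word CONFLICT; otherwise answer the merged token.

Final LEFT:  [kilo, golf, delta, foxtrot, bravo]
Final RIGHT: [alpha, delta, foxtrot, golf, bravo]
i=0: L=kilo=BASE, R=alpha -> take RIGHT -> alpha
i=1: L=golf=BASE, R=delta -> take RIGHT -> delta
i=2: L=delta=BASE, R=foxtrot -> take RIGHT -> foxtrot
i=3: BASE=india L=foxtrot R=golf all differ -> CONFLICT
i=4: L=bravo R=bravo -> agree -> bravo
Index 3 -> CONFLICT

Answer: CONFLICT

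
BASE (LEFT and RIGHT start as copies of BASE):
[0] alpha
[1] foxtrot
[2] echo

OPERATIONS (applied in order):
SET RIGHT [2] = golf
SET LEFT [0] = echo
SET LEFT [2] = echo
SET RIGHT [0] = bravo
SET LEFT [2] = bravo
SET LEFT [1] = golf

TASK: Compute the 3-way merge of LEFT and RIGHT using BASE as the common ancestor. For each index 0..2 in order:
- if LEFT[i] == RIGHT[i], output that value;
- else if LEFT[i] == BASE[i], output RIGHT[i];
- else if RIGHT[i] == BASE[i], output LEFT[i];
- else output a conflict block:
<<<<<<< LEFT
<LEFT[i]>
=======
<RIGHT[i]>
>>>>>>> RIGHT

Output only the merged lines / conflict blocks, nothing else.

Final LEFT:  [echo, golf, bravo]
Final RIGHT: [bravo, foxtrot, golf]
i=0: BASE=alpha L=echo R=bravo all differ -> CONFLICT
i=1: L=golf, R=foxtrot=BASE -> take LEFT -> golf
i=2: BASE=echo L=bravo R=golf all differ -> CONFLICT

Answer: <<<<<<< LEFT
echo
=======
bravo
>>>>>>> RIGHT
golf
<<<<<<< LEFT
bravo
=======
golf
>>>>>>> RIGHT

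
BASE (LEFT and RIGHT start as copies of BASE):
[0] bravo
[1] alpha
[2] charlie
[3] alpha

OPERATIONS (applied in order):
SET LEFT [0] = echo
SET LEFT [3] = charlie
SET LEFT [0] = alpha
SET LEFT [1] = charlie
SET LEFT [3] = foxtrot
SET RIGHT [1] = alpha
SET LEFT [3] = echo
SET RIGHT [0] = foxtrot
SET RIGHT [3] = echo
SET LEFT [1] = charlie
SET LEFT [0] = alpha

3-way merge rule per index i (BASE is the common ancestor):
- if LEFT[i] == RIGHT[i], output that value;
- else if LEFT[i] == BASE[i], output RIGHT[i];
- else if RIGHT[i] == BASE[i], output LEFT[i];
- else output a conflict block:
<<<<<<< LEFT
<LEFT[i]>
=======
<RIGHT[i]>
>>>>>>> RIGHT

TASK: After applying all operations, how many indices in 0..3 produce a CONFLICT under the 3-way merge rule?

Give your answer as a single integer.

Answer: 1

Derivation:
Final LEFT:  [alpha, charlie, charlie, echo]
Final RIGHT: [foxtrot, alpha, charlie, echo]
i=0: BASE=bravo L=alpha R=foxtrot all differ -> CONFLICT
i=1: L=charlie, R=alpha=BASE -> take LEFT -> charlie
i=2: L=charlie R=charlie -> agree -> charlie
i=3: L=echo R=echo -> agree -> echo
Conflict count: 1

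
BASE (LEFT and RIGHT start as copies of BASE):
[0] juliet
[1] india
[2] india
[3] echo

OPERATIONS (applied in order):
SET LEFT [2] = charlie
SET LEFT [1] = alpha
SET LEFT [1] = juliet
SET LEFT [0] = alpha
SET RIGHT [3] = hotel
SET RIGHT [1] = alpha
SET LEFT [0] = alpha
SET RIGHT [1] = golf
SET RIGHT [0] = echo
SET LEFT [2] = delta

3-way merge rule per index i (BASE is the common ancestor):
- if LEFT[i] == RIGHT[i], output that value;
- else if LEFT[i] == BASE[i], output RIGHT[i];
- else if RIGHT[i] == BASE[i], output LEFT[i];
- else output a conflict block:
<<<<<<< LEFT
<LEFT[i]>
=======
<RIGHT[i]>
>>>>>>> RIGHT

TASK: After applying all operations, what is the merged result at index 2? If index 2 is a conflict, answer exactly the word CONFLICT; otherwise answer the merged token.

Answer: delta

Derivation:
Final LEFT:  [alpha, juliet, delta, echo]
Final RIGHT: [echo, golf, india, hotel]
i=0: BASE=juliet L=alpha R=echo all differ -> CONFLICT
i=1: BASE=india L=juliet R=golf all differ -> CONFLICT
i=2: L=delta, R=india=BASE -> take LEFT -> delta
i=3: L=echo=BASE, R=hotel -> take RIGHT -> hotel
Index 2 -> delta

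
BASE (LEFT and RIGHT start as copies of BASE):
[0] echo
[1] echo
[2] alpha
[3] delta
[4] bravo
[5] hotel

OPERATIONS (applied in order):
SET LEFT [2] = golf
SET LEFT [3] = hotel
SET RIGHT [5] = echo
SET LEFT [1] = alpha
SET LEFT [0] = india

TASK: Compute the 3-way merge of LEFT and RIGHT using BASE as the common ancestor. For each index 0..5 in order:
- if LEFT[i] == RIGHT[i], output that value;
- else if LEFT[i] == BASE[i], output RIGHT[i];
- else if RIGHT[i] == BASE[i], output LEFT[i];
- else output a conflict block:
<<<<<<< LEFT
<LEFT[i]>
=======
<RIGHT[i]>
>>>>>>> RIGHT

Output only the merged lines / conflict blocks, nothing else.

Final LEFT:  [india, alpha, golf, hotel, bravo, hotel]
Final RIGHT: [echo, echo, alpha, delta, bravo, echo]
i=0: L=india, R=echo=BASE -> take LEFT -> india
i=1: L=alpha, R=echo=BASE -> take LEFT -> alpha
i=2: L=golf, R=alpha=BASE -> take LEFT -> golf
i=3: L=hotel, R=delta=BASE -> take LEFT -> hotel
i=4: L=bravo R=bravo -> agree -> bravo
i=5: L=hotel=BASE, R=echo -> take RIGHT -> echo

Answer: india
alpha
golf
hotel
bravo
echo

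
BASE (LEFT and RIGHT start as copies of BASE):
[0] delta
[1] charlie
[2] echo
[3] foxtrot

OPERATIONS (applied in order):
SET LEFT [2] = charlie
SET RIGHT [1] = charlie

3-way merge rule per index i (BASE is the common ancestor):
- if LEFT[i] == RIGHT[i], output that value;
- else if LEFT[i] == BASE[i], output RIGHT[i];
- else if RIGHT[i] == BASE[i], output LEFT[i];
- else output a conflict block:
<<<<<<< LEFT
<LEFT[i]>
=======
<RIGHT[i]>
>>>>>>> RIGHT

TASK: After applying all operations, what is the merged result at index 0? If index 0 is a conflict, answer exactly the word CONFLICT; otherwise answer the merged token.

Final LEFT:  [delta, charlie, charlie, foxtrot]
Final RIGHT: [delta, charlie, echo, foxtrot]
i=0: L=delta R=delta -> agree -> delta
i=1: L=charlie R=charlie -> agree -> charlie
i=2: L=charlie, R=echo=BASE -> take LEFT -> charlie
i=3: L=foxtrot R=foxtrot -> agree -> foxtrot
Index 0 -> delta

Answer: delta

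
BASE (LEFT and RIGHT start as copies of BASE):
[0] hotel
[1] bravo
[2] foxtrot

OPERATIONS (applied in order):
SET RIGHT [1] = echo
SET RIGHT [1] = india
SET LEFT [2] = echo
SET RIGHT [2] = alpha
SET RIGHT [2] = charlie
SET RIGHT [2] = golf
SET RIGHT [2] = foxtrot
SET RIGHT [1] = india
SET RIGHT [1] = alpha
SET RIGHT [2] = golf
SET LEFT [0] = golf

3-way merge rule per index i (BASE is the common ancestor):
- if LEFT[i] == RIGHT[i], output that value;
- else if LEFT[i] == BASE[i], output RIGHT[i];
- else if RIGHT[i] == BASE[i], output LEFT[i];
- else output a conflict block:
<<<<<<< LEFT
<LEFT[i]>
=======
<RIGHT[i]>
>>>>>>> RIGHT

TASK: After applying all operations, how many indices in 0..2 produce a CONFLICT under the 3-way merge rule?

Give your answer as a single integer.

Answer: 1

Derivation:
Final LEFT:  [golf, bravo, echo]
Final RIGHT: [hotel, alpha, golf]
i=0: L=golf, R=hotel=BASE -> take LEFT -> golf
i=1: L=bravo=BASE, R=alpha -> take RIGHT -> alpha
i=2: BASE=foxtrot L=echo R=golf all differ -> CONFLICT
Conflict count: 1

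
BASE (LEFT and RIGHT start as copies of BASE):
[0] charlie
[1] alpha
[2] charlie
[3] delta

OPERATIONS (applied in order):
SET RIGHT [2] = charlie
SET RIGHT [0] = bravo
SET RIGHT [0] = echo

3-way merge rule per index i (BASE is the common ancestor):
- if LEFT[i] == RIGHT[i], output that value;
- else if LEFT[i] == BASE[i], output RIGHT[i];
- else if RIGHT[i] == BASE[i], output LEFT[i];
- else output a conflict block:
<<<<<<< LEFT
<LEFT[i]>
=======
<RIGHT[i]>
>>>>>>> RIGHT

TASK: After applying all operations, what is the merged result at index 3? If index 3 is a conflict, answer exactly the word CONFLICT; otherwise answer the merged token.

Answer: delta

Derivation:
Final LEFT:  [charlie, alpha, charlie, delta]
Final RIGHT: [echo, alpha, charlie, delta]
i=0: L=charlie=BASE, R=echo -> take RIGHT -> echo
i=1: L=alpha R=alpha -> agree -> alpha
i=2: L=charlie R=charlie -> agree -> charlie
i=3: L=delta R=delta -> agree -> delta
Index 3 -> delta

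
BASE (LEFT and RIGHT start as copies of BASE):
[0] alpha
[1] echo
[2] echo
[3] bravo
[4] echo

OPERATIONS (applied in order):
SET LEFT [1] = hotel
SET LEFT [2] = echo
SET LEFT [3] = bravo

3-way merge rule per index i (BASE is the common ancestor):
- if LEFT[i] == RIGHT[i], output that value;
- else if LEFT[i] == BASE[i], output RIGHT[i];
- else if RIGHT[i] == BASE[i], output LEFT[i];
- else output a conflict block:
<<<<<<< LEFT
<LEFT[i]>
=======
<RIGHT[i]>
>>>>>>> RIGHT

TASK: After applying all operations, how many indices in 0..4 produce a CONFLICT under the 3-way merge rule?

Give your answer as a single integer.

Answer: 0

Derivation:
Final LEFT:  [alpha, hotel, echo, bravo, echo]
Final RIGHT: [alpha, echo, echo, bravo, echo]
i=0: L=alpha R=alpha -> agree -> alpha
i=1: L=hotel, R=echo=BASE -> take LEFT -> hotel
i=2: L=echo R=echo -> agree -> echo
i=3: L=bravo R=bravo -> agree -> bravo
i=4: L=echo R=echo -> agree -> echo
Conflict count: 0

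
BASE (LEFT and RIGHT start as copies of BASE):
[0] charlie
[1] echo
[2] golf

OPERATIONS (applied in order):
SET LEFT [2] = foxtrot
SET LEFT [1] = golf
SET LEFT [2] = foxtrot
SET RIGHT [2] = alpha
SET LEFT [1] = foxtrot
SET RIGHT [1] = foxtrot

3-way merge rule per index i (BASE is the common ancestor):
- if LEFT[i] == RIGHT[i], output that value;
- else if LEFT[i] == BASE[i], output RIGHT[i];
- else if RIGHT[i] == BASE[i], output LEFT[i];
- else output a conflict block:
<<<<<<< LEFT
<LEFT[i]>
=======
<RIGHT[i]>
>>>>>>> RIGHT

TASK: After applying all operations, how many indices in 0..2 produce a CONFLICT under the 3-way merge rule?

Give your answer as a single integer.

Final LEFT:  [charlie, foxtrot, foxtrot]
Final RIGHT: [charlie, foxtrot, alpha]
i=0: L=charlie R=charlie -> agree -> charlie
i=1: L=foxtrot R=foxtrot -> agree -> foxtrot
i=2: BASE=golf L=foxtrot R=alpha all differ -> CONFLICT
Conflict count: 1

Answer: 1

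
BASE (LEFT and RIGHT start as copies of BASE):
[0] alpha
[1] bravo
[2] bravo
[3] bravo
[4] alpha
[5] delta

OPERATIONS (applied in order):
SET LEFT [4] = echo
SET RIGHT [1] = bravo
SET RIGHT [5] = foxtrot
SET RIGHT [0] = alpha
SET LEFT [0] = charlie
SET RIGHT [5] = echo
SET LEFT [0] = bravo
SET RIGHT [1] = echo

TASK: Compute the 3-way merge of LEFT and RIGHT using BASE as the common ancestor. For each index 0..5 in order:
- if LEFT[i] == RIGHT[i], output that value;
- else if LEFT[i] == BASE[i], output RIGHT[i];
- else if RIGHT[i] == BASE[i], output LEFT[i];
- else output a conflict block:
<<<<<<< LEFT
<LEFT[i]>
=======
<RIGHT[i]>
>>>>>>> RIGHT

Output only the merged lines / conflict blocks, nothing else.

Answer: bravo
echo
bravo
bravo
echo
echo

Derivation:
Final LEFT:  [bravo, bravo, bravo, bravo, echo, delta]
Final RIGHT: [alpha, echo, bravo, bravo, alpha, echo]
i=0: L=bravo, R=alpha=BASE -> take LEFT -> bravo
i=1: L=bravo=BASE, R=echo -> take RIGHT -> echo
i=2: L=bravo R=bravo -> agree -> bravo
i=3: L=bravo R=bravo -> agree -> bravo
i=4: L=echo, R=alpha=BASE -> take LEFT -> echo
i=5: L=delta=BASE, R=echo -> take RIGHT -> echo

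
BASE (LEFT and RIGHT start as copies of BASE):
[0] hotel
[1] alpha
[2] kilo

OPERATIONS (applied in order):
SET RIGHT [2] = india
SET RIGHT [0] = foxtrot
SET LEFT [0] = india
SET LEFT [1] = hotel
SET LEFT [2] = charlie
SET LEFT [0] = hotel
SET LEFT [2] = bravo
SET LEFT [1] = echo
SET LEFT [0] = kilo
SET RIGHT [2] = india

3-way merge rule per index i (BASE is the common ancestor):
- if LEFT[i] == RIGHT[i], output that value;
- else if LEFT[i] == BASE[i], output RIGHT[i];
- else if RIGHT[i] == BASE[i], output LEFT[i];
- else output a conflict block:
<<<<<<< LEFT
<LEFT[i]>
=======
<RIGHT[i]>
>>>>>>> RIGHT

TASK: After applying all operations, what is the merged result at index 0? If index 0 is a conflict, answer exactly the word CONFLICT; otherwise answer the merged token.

Final LEFT:  [kilo, echo, bravo]
Final RIGHT: [foxtrot, alpha, india]
i=0: BASE=hotel L=kilo R=foxtrot all differ -> CONFLICT
i=1: L=echo, R=alpha=BASE -> take LEFT -> echo
i=2: BASE=kilo L=bravo R=india all differ -> CONFLICT
Index 0 -> CONFLICT

Answer: CONFLICT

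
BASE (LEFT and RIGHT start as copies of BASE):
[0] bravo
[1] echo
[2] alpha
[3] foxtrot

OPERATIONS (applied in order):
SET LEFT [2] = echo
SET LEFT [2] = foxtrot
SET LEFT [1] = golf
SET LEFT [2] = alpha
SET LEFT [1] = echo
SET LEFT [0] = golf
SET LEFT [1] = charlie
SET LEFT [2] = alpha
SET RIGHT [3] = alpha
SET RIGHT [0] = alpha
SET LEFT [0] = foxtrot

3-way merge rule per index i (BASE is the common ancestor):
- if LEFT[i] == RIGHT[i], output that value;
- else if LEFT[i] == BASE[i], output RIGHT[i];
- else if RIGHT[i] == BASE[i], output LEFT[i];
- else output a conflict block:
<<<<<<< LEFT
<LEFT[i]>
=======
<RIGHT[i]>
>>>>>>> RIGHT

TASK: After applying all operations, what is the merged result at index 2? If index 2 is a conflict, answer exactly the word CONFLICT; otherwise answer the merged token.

Final LEFT:  [foxtrot, charlie, alpha, foxtrot]
Final RIGHT: [alpha, echo, alpha, alpha]
i=0: BASE=bravo L=foxtrot R=alpha all differ -> CONFLICT
i=1: L=charlie, R=echo=BASE -> take LEFT -> charlie
i=2: L=alpha R=alpha -> agree -> alpha
i=3: L=foxtrot=BASE, R=alpha -> take RIGHT -> alpha
Index 2 -> alpha

Answer: alpha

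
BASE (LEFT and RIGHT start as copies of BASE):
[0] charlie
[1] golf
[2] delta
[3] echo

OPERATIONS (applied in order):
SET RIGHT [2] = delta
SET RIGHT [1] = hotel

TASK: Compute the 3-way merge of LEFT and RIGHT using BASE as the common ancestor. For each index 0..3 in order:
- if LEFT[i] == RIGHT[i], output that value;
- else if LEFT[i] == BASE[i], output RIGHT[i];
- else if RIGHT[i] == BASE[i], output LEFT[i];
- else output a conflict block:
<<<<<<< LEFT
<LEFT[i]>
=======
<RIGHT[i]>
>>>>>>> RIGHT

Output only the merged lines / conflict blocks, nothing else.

Final LEFT:  [charlie, golf, delta, echo]
Final RIGHT: [charlie, hotel, delta, echo]
i=0: L=charlie R=charlie -> agree -> charlie
i=1: L=golf=BASE, R=hotel -> take RIGHT -> hotel
i=2: L=delta R=delta -> agree -> delta
i=3: L=echo R=echo -> agree -> echo

Answer: charlie
hotel
delta
echo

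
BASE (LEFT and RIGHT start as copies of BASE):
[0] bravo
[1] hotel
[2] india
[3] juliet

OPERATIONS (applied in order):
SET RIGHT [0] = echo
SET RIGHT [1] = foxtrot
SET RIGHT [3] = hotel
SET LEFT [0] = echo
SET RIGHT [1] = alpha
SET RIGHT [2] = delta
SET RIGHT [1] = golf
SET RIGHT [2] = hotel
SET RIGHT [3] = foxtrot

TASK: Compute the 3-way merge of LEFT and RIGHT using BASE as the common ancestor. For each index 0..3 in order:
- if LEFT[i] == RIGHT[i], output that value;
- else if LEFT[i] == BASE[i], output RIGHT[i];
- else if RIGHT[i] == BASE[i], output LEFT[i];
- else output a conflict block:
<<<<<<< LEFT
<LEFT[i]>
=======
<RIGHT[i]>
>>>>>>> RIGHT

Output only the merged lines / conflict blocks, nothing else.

Answer: echo
golf
hotel
foxtrot

Derivation:
Final LEFT:  [echo, hotel, india, juliet]
Final RIGHT: [echo, golf, hotel, foxtrot]
i=0: L=echo R=echo -> agree -> echo
i=1: L=hotel=BASE, R=golf -> take RIGHT -> golf
i=2: L=india=BASE, R=hotel -> take RIGHT -> hotel
i=3: L=juliet=BASE, R=foxtrot -> take RIGHT -> foxtrot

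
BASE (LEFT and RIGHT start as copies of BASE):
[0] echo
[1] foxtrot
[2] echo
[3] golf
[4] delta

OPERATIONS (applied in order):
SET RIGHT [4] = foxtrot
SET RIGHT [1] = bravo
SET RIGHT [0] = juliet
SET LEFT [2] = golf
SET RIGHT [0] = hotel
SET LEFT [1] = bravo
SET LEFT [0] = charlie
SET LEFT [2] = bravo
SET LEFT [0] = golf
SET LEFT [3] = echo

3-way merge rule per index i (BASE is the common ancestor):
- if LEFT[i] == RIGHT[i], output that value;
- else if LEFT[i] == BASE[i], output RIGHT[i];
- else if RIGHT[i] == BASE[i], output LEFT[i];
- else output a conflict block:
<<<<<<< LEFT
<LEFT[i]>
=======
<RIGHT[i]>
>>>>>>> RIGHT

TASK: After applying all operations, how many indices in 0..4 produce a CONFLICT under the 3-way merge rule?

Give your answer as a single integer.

Answer: 1

Derivation:
Final LEFT:  [golf, bravo, bravo, echo, delta]
Final RIGHT: [hotel, bravo, echo, golf, foxtrot]
i=0: BASE=echo L=golf R=hotel all differ -> CONFLICT
i=1: L=bravo R=bravo -> agree -> bravo
i=2: L=bravo, R=echo=BASE -> take LEFT -> bravo
i=3: L=echo, R=golf=BASE -> take LEFT -> echo
i=4: L=delta=BASE, R=foxtrot -> take RIGHT -> foxtrot
Conflict count: 1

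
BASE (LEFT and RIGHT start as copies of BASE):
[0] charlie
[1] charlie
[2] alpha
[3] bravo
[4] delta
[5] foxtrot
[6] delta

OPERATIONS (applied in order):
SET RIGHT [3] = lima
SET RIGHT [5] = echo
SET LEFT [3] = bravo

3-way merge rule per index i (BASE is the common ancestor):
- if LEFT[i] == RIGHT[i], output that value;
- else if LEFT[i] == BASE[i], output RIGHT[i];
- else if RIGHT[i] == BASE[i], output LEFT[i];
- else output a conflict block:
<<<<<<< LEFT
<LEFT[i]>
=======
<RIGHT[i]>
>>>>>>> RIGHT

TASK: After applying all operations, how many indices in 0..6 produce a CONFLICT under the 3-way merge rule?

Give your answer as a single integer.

Answer: 0

Derivation:
Final LEFT:  [charlie, charlie, alpha, bravo, delta, foxtrot, delta]
Final RIGHT: [charlie, charlie, alpha, lima, delta, echo, delta]
i=0: L=charlie R=charlie -> agree -> charlie
i=1: L=charlie R=charlie -> agree -> charlie
i=2: L=alpha R=alpha -> agree -> alpha
i=3: L=bravo=BASE, R=lima -> take RIGHT -> lima
i=4: L=delta R=delta -> agree -> delta
i=5: L=foxtrot=BASE, R=echo -> take RIGHT -> echo
i=6: L=delta R=delta -> agree -> delta
Conflict count: 0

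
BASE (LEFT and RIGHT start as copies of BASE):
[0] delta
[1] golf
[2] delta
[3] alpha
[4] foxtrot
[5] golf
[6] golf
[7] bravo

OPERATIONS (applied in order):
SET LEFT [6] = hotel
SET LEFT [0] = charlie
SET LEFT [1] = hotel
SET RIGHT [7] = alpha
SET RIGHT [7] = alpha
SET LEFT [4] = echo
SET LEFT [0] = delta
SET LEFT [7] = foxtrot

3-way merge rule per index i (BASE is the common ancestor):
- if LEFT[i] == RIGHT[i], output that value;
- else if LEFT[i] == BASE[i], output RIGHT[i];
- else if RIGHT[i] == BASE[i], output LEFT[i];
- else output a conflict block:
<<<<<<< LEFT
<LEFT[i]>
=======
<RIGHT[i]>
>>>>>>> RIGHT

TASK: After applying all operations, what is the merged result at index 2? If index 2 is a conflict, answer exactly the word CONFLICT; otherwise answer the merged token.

Final LEFT:  [delta, hotel, delta, alpha, echo, golf, hotel, foxtrot]
Final RIGHT: [delta, golf, delta, alpha, foxtrot, golf, golf, alpha]
i=0: L=delta R=delta -> agree -> delta
i=1: L=hotel, R=golf=BASE -> take LEFT -> hotel
i=2: L=delta R=delta -> agree -> delta
i=3: L=alpha R=alpha -> agree -> alpha
i=4: L=echo, R=foxtrot=BASE -> take LEFT -> echo
i=5: L=golf R=golf -> agree -> golf
i=6: L=hotel, R=golf=BASE -> take LEFT -> hotel
i=7: BASE=bravo L=foxtrot R=alpha all differ -> CONFLICT
Index 2 -> delta

Answer: delta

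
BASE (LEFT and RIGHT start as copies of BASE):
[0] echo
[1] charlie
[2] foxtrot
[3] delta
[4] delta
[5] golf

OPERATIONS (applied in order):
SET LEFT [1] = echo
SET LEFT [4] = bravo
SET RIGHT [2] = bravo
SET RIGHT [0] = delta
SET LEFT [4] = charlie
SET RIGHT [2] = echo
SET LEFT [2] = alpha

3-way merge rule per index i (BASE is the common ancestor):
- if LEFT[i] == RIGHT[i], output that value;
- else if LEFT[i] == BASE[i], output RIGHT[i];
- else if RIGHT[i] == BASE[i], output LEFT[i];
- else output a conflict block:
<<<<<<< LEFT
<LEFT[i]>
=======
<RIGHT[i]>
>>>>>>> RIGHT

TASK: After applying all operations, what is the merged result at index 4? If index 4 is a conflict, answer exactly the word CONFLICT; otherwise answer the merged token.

Answer: charlie

Derivation:
Final LEFT:  [echo, echo, alpha, delta, charlie, golf]
Final RIGHT: [delta, charlie, echo, delta, delta, golf]
i=0: L=echo=BASE, R=delta -> take RIGHT -> delta
i=1: L=echo, R=charlie=BASE -> take LEFT -> echo
i=2: BASE=foxtrot L=alpha R=echo all differ -> CONFLICT
i=3: L=delta R=delta -> agree -> delta
i=4: L=charlie, R=delta=BASE -> take LEFT -> charlie
i=5: L=golf R=golf -> agree -> golf
Index 4 -> charlie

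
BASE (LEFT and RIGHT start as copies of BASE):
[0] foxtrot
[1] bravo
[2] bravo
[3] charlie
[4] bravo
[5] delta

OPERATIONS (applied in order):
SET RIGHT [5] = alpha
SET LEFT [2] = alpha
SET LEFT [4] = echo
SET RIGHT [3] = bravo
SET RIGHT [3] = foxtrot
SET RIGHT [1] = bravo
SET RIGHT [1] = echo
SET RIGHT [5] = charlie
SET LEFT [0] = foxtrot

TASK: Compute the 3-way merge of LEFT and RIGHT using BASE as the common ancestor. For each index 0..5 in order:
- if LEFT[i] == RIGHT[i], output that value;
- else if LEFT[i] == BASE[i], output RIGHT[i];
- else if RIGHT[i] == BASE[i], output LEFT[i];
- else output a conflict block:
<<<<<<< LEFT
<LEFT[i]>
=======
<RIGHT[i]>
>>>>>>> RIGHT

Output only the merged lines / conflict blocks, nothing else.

Final LEFT:  [foxtrot, bravo, alpha, charlie, echo, delta]
Final RIGHT: [foxtrot, echo, bravo, foxtrot, bravo, charlie]
i=0: L=foxtrot R=foxtrot -> agree -> foxtrot
i=1: L=bravo=BASE, R=echo -> take RIGHT -> echo
i=2: L=alpha, R=bravo=BASE -> take LEFT -> alpha
i=3: L=charlie=BASE, R=foxtrot -> take RIGHT -> foxtrot
i=4: L=echo, R=bravo=BASE -> take LEFT -> echo
i=5: L=delta=BASE, R=charlie -> take RIGHT -> charlie

Answer: foxtrot
echo
alpha
foxtrot
echo
charlie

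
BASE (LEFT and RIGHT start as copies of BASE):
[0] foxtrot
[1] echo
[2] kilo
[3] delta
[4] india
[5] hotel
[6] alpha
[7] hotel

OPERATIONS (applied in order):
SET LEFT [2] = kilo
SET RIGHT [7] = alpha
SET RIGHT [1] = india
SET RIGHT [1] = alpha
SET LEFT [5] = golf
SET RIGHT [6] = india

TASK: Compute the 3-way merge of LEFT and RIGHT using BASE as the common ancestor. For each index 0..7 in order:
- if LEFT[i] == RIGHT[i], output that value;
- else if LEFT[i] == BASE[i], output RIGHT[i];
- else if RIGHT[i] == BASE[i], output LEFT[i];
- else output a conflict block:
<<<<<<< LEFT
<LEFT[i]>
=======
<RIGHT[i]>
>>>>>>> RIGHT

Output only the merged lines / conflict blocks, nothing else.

Answer: foxtrot
alpha
kilo
delta
india
golf
india
alpha

Derivation:
Final LEFT:  [foxtrot, echo, kilo, delta, india, golf, alpha, hotel]
Final RIGHT: [foxtrot, alpha, kilo, delta, india, hotel, india, alpha]
i=0: L=foxtrot R=foxtrot -> agree -> foxtrot
i=1: L=echo=BASE, R=alpha -> take RIGHT -> alpha
i=2: L=kilo R=kilo -> agree -> kilo
i=3: L=delta R=delta -> agree -> delta
i=4: L=india R=india -> agree -> india
i=5: L=golf, R=hotel=BASE -> take LEFT -> golf
i=6: L=alpha=BASE, R=india -> take RIGHT -> india
i=7: L=hotel=BASE, R=alpha -> take RIGHT -> alpha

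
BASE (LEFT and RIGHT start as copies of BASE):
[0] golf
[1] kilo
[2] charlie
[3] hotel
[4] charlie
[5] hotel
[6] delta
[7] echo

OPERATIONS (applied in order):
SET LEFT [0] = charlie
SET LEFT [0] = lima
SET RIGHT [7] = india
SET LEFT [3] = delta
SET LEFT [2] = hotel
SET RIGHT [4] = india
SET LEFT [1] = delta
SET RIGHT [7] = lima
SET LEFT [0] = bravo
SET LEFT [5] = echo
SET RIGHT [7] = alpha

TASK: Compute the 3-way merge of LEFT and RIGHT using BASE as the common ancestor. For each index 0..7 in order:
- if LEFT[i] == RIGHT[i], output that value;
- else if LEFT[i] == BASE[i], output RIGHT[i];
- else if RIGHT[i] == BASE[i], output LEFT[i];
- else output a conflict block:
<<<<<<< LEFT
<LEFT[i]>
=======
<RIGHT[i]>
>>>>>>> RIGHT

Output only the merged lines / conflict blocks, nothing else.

Final LEFT:  [bravo, delta, hotel, delta, charlie, echo, delta, echo]
Final RIGHT: [golf, kilo, charlie, hotel, india, hotel, delta, alpha]
i=0: L=bravo, R=golf=BASE -> take LEFT -> bravo
i=1: L=delta, R=kilo=BASE -> take LEFT -> delta
i=2: L=hotel, R=charlie=BASE -> take LEFT -> hotel
i=3: L=delta, R=hotel=BASE -> take LEFT -> delta
i=4: L=charlie=BASE, R=india -> take RIGHT -> india
i=5: L=echo, R=hotel=BASE -> take LEFT -> echo
i=6: L=delta R=delta -> agree -> delta
i=7: L=echo=BASE, R=alpha -> take RIGHT -> alpha

Answer: bravo
delta
hotel
delta
india
echo
delta
alpha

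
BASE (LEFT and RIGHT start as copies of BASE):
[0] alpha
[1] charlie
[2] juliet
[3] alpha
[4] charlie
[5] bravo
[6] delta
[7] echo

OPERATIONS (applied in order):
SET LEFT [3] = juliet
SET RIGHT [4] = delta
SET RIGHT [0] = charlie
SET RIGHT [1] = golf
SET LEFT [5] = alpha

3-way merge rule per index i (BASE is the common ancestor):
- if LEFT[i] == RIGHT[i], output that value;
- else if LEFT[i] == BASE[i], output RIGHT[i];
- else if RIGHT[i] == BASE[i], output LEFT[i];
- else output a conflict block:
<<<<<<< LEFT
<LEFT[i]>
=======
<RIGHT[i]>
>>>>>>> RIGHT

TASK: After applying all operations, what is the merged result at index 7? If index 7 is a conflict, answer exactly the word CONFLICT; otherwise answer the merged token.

Final LEFT:  [alpha, charlie, juliet, juliet, charlie, alpha, delta, echo]
Final RIGHT: [charlie, golf, juliet, alpha, delta, bravo, delta, echo]
i=0: L=alpha=BASE, R=charlie -> take RIGHT -> charlie
i=1: L=charlie=BASE, R=golf -> take RIGHT -> golf
i=2: L=juliet R=juliet -> agree -> juliet
i=3: L=juliet, R=alpha=BASE -> take LEFT -> juliet
i=4: L=charlie=BASE, R=delta -> take RIGHT -> delta
i=5: L=alpha, R=bravo=BASE -> take LEFT -> alpha
i=6: L=delta R=delta -> agree -> delta
i=7: L=echo R=echo -> agree -> echo
Index 7 -> echo

Answer: echo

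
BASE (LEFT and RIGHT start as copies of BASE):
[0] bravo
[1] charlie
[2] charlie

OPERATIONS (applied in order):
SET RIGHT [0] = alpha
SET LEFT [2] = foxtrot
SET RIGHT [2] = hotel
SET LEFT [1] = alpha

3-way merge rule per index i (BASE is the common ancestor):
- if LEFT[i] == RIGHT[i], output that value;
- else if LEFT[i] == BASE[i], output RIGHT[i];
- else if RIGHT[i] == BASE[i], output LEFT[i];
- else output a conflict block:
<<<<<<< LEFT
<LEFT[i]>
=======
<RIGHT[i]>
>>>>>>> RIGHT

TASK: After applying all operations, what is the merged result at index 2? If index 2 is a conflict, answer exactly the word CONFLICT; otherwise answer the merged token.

Final LEFT:  [bravo, alpha, foxtrot]
Final RIGHT: [alpha, charlie, hotel]
i=0: L=bravo=BASE, R=alpha -> take RIGHT -> alpha
i=1: L=alpha, R=charlie=BASE -> take LEFT -> alpha
i=2: BASE=charlie L=foxtrot R=hotel all differ -> CONFLICT
Index 2 -> CONFLICT

Answer: CONFLICT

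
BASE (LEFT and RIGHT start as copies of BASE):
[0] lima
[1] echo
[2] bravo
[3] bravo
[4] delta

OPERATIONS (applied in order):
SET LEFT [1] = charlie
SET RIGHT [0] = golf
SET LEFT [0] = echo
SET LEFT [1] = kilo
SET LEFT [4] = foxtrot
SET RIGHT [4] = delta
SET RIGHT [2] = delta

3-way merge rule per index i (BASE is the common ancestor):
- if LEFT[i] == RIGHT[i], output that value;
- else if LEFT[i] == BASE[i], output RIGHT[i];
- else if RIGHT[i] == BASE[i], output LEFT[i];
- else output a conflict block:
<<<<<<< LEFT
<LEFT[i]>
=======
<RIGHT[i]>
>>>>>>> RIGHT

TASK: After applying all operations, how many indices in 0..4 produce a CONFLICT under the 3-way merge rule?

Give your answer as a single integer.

Final LEFT:  [echo, kilo, bravo, bravo, foxtrot]
Final RIGHT: [golf, echo, delta, bravo, delta]
i=0: BASE=lima L=echo R=golf all differ -> CONFLICT
i=1: L=kilo, R=echo=BASE -> take LEFT -> kilo
i=2: L=bravo=BASE, R=delta -> take RIGHT -> delta
i=3: L=bravo R=bravo -> agree -> bravo
i=4: L=foxtrot, R=delta=BASE -> take LEFT -> foxtrot
Conflict count: 1

Answer: 1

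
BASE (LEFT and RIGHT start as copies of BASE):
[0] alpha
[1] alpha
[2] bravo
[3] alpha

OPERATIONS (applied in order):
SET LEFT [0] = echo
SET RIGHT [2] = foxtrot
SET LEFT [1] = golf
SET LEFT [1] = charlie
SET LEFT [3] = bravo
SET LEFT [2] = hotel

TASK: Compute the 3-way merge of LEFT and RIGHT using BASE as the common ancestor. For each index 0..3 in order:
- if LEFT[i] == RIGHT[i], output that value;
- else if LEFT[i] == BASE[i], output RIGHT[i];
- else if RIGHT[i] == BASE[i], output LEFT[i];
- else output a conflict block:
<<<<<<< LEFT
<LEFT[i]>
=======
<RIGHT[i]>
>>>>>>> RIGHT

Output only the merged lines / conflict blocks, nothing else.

Final LEFT:  [echo, charlie, hotel, bravo]
Final RIGHT: [alpha, alpha, foxtrot, alpha]
i=0: L=echo, R=alpha=BASE -> take LEFT -> echo
i=1: L=charlie, R=alpha=BASE -> take LEFT -> charlie
i=2: BASE=bravo L=hotel R=foxtrot all differ -> CONFLICT
i=3: L=bravo, R=alpha=BASE -> take LEFT -> bravo

Answer: echo
charlie
<<<<<<< LEFT
hotel
=======
foxtrot
>>>>>>> RIGHT
bravo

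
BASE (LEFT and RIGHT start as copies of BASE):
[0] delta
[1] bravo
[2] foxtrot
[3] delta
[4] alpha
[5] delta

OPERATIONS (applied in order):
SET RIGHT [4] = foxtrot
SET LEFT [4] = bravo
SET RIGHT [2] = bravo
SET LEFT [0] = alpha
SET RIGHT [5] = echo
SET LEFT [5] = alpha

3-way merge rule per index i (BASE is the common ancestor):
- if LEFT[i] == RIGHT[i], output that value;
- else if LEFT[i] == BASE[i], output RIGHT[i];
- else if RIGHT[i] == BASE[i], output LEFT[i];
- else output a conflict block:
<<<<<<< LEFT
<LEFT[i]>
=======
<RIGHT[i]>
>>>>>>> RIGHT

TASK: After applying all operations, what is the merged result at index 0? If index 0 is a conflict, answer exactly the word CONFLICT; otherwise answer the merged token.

Answer: alpha

Derivation:
Final LEFT:  [alpha, bravo, foxtrot, delta, bravo, alpha]
Final RIGHT: [delta, bravo, bravo, delta, foxtrot, echo]
i=0: L=alpha, R=delta=BASE -> take LEFT -> alpha
i=1: L=bravo R=bravo -> agree -> bravo
i=2: L=foxtrot=BASE, R=bravo -> take RIGHT -> bravo
i=3: L=delta R=delta -> agree -> delta
i=4: BASE=alpha L=bravo R=foxtrot all differ -> CONFLICT
i=5: BASE=delta L=alpha R=echo all differ -> CONFLICT
Index 0 -> alpha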